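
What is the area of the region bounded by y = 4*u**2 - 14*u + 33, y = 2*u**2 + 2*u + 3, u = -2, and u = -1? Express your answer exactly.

176/3

On [-2, -1], (4*u**2 - 14*u + 33) - (2*u**2 + 2*u + 3) = 2*u**2 - 16*u + 30 is ≥ 0 throughout, so the area is a single integral of |2*u**2 - 16*u + 30|.
∫[-2,-1] (2*u**2 - 16*u + 30) du = 176/3.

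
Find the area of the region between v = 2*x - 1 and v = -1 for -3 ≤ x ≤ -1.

8

On [-3, -1], (2*x - 1) - (-1) = 2*x is ≤ 0 throughout, so the area is a single integral of |2*x|.
∫[-3,-1] (2*x) dx = -8; the area of that piece is 8.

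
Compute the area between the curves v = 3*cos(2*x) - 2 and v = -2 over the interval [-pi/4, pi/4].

3

On [-pi/4, pi/4], (3*cos(2*x) - 2) - (-2) = 3*cos(2*x) is ≥ 0 throughout, so the area is a single integral of |3*cos(2*x)|.
∫[-pi/4,pi/4] (3*cos(2*x)) dx = 3.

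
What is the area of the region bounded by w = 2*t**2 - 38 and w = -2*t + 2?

Set the curves equal: 2*t**2 - 38 = -2*t + 2, so 2*t**2 + 2*t - 40 = 0, which factors as 2*(t - 4)*(t + 5) = 0. The curves meet at t = -5, 4.
On [-5, 4], w = -2*t + 2 is on top; that piece has area ∫[-5,4] (-(2*t**2 + 2*t - 40)) dt = 243.

243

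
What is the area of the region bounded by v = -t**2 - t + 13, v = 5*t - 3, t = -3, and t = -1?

142/3

On [-3, -1], (-t**2 - t + 13) - (5*t - 3) = -t**2 - 6*t + 16 is ≥ 0 throughout, so the area is a single integral of |-t**2 - 6*t + 16|.
∫[-3,-1] (-t**2 - 6*t + 16) dt = 142/3.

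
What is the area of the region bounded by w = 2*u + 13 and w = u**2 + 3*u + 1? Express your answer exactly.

Set the curves equal: 2*u + 13 = u**2 + 3*u + 1, so -u**2 - u + 12 = 0, which factors as -(u - 3)*(u + 4) = 0. The curves meet at u = -4, 3.
On [-4, 3], w = 2*u + 13 is on top; that piece has area ∫[-4,3] (-u**2 - u + 12) du = 343/6.

343/6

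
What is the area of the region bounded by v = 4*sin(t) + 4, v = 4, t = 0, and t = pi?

8

On [0, pi], (4*sin(t) + 4) - (4) = 4*sin(t) is ≥ 0 throughout, so the area is a single integral of |4*sin(t)|.
∫[0,pi] (4*sin(t)) dt = 8.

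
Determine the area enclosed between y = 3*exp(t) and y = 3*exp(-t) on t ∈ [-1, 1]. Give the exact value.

The difference (3*exp(t)) - (3*exp(-t)) = 3*exp(t) - 3*exp(-t) changes sign at t = 0 inside [-1, 1], so split the integral there.
∫[-1,0] (3*exp(t) - 3*exp(-t)) dt = -3*exp(1) - 3*exp(-1) + 6; the area of that piece is -6 + 3*exp(-1) + 3*exp(1).
∫[0,1] (3*exp(t) - 3*exp(-t)) dt = -6 + 3*exp(-1) + 3*exp(1).
Total area = (-6 + 3*exp(-1) + 3*exp(1)) + (-6 + 3*exp(-1) + 3*exp(1)) = -12 + 6*exp(-1) + 6*exp(1).

-12 + 6*exp(-1) + 6*exp(1)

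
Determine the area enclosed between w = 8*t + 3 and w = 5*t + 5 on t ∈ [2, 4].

14

On [2, 4], (8*t + 3) - (5*t + 5) = 3*t - 2 is ≥ 0 throughout, so the area is a single integral of |3*t - 2|.
∫[2,4] (3*t - 2) dt = 14.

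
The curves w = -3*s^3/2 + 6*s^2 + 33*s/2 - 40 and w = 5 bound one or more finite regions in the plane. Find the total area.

863/4

Set the curves equal: -3*s^3/2 + 6*s^2 + 33*s/2 - 40 = 5, so -3*s^3/2 + 6*s^2 + 33*s/2 - 45 = 0, which factors as -3*(s - 5)*(s - 2)*(s + 3)/2 = 0. The curves meet at s = -3, 2, 5.
On [-3, 2], w = 5 is on top; that piece has area ∫[-3,2] (-(-3*s^3/2 + 6*s^2 + 33*s/2 - 45)) ds = 1375/8.
On [2, 5], w = -3*s^3/2 + 6*s^2 + 33*s/2 - 40 is on top; that piece has area ∫[2,5] (-3*s^3/2 + 6*s^2 + 33*s/2 - 45) ds = 351/8.
Total enclosed area = 1375/8 + 351/8 = 863/4.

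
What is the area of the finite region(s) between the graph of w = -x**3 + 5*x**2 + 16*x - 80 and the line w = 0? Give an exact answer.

The curve meets the x-axis where -x**3 + 5*x**2 + 16*x - 80 = 0, i.e. -(x - 5)*(x - 4)*(x + 4) = 0, at x = -4, 4, 5.
On [-4, 4] the curve lies below the axis; ∫[-4,4] (-x**3 + 5*x**2 + 16*x - 80) dx = -1280/3, giving area 1280/3.
On [4, 5] the curve lies above the axis; ∫[4,5] (-x**3 + 5*x**2 + 16*x - 80) dx = 17/12, giving area 17/12.
Total area = 1280/3 + 17/12 = 5137/12.

5137/12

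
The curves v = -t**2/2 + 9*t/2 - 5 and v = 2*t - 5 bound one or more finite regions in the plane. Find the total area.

Set the curves equal: -t**2/2 + 9*t/2 - 5 = 2*t - 5, so -t**2/2 + 5*t/2 = 0, which factors as -t*(t - 5)/2 = 0. The curves meet at t = 0, 5.
On [0, 5], v = -t**2/2 + 9*t/2 - 5 is on top; that piece has area ∫[0,5] (-t**2/2 + 5*t/2) dt = 125/12.

125/12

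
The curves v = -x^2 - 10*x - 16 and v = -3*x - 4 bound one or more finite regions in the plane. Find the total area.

Set the curves equal: -x^2 - 10*x - 16 = -3*x - 4, so -x^2 - 7*x - 12 = 0, which factors as -(x + 3)*(x + 4) = 0. The curves meet at x = -4, -3.
On [-4, -3], v = -x^2 - 10*x - 16 is on top; that piece has area ∫[-4,-3] (-x^2 - 7*x - 12) dx = 1/6.

1/6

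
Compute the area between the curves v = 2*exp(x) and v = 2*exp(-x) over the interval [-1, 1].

-8 + 4*exp(-1) + 4*exp(1)

The difference (2*exp(x)) - (2*exp(-x)) = 2*exp(x) - 2*exp(-x) changes sign at x = 0 inside [-1, 1], so split the integral there.
∫[-1,0] (2*exp(x) - 2*exp(-x)) dx = -2*exp(1) - 2*exp(-1) + 4; the area of that piece is -4 + 2*exp(-1) + 2*exp(1).
∫[0,1] (2*exp(x) - 2*exp(-x)) dx = -4 + 2*exp(-1) + 2*exp(1).
Total area = (-4 + 2*exp(-1) + 2*exp(1)) + (-4 + 2*exp(-1) + 2*exp(1)) = -8 + 4*exp(-1) + 4*exp(1).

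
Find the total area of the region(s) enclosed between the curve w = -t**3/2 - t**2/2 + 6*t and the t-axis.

937/24

The curve meets the t-axis where -t**3/2 - t**2/2 + 6*t = 0, i.e. -t*(t - 3)*(t + 4)/2 = 0, at t = -4, 0, 3.
On [-4, 0] the curve lies below the axis; ∫[-4,0] (-t**3/2 - t**2/2 + 6*t) dt = -80/3, giving area 80/3.
On [0, 3] the curve lies above the axis; ∫[0,3] (-t**3/2 - t**2/2 + 6*t) dt = 99/8, giving area 99/8.
Total area = 80/3 + 99/8 = 937/24.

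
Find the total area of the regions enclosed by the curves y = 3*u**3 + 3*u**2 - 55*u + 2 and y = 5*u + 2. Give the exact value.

Set the curves equal: 3*u**3 + 3*u**2 - 55*u + 2 = 5*u + 2, so 3*u**3 + 3*u**2 - 60*u = 0, which factors as 3*u*(u - 4)*(u + 5) = 0. The curves meet at u = -5, 0, 4.
On [-5, 0], y = 3*u**3 + 3*u**2 - 55*u + 2 is on top; that piece has area ∫[-5,0] (3*u**3 + 3*u**2 - 60*u) du = 1625/4.
On [0, 4], y = 5*u + 2 is on top; that piece has area ∫[0,4] (-(3*u**3 + 3*u**2 - 60*u)) du = 224.
Total enclosed area = 1625/4 + 224 = 2521/4.

2521/4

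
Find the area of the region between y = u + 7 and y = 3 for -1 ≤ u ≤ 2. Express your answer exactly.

27/2

On [-1, 2], (u + 7) - (3) = u + 4 is ≥ 0 throughout, so the area is a single integral of |u + 4|.
∫[-1,2] (u + 4) du = 27/2.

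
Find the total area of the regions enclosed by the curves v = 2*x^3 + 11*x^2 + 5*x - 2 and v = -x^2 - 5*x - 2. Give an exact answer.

Set the curves equal: 2*x^3 + 11*x^2 + 5*x - 2 = -x^2 - 5*x - 2, so 2*x^3 + 12*x^2 + 10*x = 0, which factors as 2*x*(x + 1)*(x + 5) = 0. The curves meet at x = -5, -1, 0.
On [-5, -1], v = 2*x^3 + 11*x^2 + 5*x - 2 is on top; that piece has area ∫[-5,-1] (2*x^3 + 12*x^2 + 10*x) dx = 64.
On [-1, 0], v = -x^2 - 5*x - 2 is on top; that piece has area ∫[-1,0] (-(2*x^3 + 12*x^2 + 10*x)) dx = 3/2.
Total enclosed area = 64 + 3/2 = 131/2.

131/2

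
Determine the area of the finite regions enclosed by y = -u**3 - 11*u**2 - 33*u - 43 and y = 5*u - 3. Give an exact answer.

Set the curves equal: -u**3 - 11*u**2 - 33*u - 43 = 5*u - 3, so -u**3 - 11*u**2 - 38*u - 40 = 0, which factors as -(u + 2)*(u + 4)*(u + 5) = 0. The curves meet at u = -5, -4, -2.
On [-5, -4], y = 5*u - 3 is on top; that piece has area ∫[-5,-4] (-(-u**3 - 11*u**2 - 38*u - 40)) du = 5/12.
On [-4, -2], y = -u**3 - 11*u**2 - 33*u - 43 is on top; that piece has area ∫[-4,-2] (-u**3 - 11*u**2 - 38*u - 40) du = 8/3.
Total enclosed area = 5/12 + 8/3 = 37/12.

37/12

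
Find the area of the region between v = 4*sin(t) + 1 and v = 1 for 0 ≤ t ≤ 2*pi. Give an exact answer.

The difference (4*sin(t) + 1) - (1) = 4*sin(t) changes sign at t = pi inside [0, 2*pi], so split the integral there.
∫[0,pi] (4*sin(t)) dt = 8.
∫[pi,2*pi] (4*sin(t)) dt = -8; the area of that piece is 8.
Total area = 8 + 8 = 16.

16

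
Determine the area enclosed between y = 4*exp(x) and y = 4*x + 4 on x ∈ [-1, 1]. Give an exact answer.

-8 - 4*exp(-1) + 4*exp(1)

On [-1, 1], (4*exp(x)) - (4*x + 4) = -4*x + 4*exp(x) - 4 is ≥ 0 throughout, so the area is a single integral of |-4*x + 4*exp(x) - 4|.
∫[-1,1] (-4*x + 4*exp(x) - 4) dx = -8 - 4*exp(-1) + 4*exp(1).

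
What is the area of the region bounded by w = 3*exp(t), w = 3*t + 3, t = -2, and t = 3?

On [-2, 3], (3*exp(t)) - (3*t + 3) = -3*t + 3*exp(t) - 3 is ≥ 0 throughout, so the area is a single integral of |-3*t + 3*exp(t) - 3|.
∫[-2,3] (-3*t + 3*exp(t) - 3) dt = -45/2 - 3*exp(-2) + 3*exp(3).

-45/2 - 3*exp(-2) + 3*exp(3)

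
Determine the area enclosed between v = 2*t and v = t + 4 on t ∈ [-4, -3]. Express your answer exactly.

On [-4, -3], (2*t) - (t + 4) = t - 4 is ≤ 0 throughout, so the area is a single integral of |t - 4|.
∫[-4,-3] (t - 4) dt = -15/2; the area of that piece is 15/2.

15/2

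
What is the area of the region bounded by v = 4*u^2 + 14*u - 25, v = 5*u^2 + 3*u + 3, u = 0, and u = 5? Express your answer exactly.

The difference (4*u^2 + 14*u - 25) - (5*u^2 + 3*u + 3) = -u^2 + 11*u - 28 changes sign at u = 4 inside [0, 5], so split the integral there.
∫[0,4] (-u^2 + 11*u - 28) du = -136/3; the area of that piece is 136/3.
∫[4,5] (-u^2 + 11*u - 28) du = 7/6.
Total area = 136/3 + 7/6 = 93/2.

93/2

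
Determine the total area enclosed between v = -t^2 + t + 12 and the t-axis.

The curve meets the t-axis where -t^2 + t + 12 = 0, i.e. -(t - 4)*(t + 3) = 0, at t = -3, 4.
On [-3, 4] the curve lies above the axis; ∫[-3,4] (-t^2 + t + 12) dt = 343/6, giving area 343/6.

343/6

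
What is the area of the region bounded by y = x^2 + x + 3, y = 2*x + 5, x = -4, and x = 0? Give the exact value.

The difference (x^2 + x + 3) - (2*x + 5) = x^2 - x - 2 changes sign at x = -1 inside [-4, 0], so split the integral there.
∫[-4,-1] (x^2 - x - 2) dx = 45/2.
∫[-1,0] (x^2 - x - 2) dx = -7/6; the area of that piece is 7/6.
Total area = 45/2 + 7/6 = 71/3.

71/3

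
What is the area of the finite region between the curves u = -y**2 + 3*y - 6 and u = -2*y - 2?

9/2

Both boundary curves give u as a function of y, so integrate with respect to y. Setting them equal: -y**2 + 5*y - 4 = 0, i.e. -(y - 4)*(y - 1) = 0, so they meet at y = 1, 4.
For y in [1, 4], u = -y**2 + 3*y - 6 is on the right; area = ∫[1,4] (-y**2 + 5*y - 4) dy = 9/2.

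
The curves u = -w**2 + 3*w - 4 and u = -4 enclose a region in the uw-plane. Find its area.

9/2

Both boundary curves give u as a function of w, so integrate with respect to w. Setting them equal: -w**2 + 3*w = 0, i.e. -w*(w - 3) = 0, so they meet at w = 0, 3.
For w in [0, 3], u = -w**2 + 3*w - 4 is on the right; area = ∫[0,3] (-w**2 + 3*w) dw = 9/2.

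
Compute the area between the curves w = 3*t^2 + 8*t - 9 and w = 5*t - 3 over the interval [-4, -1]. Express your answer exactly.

59/2

The difference (3*t^2 + 8*t - 9) - (5*t - 3) = 3*t^2 + 3*t - 6 changes sign at t = -2 inside [-4, -1], so split the integral there.
∫[-4,-2] (3*t^2 + 3*t - 6) dt = 26.
∫[-2,-1] (3*t^2 + 3*t - 6) dt = -7/2; the area of that piece is 7/2.
Total area = 26 + 7/2 = 59/2.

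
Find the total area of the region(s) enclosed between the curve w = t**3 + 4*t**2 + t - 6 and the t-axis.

The curve meets the t-axis where t**3 + 4*t**2 + t - 6 = 0, i.e. (t - 1)*(t + 2)*(t + 3) = 0, at t = -3, -2, 1.
On [-3, -2] the curve lies above the axis; ∫[-3,-2] (t**3 + 4*t**2 + t - 6) dt = 7/12, giving area 7/12.
On [-2, 1] the curve lies below the axis; ∫[-2,1] (t**3 + 4*t**2 + t - 6) dt = -45/4, giving area 45/4.
Total area = 7/12 + 45/4 = 71/6.

71/6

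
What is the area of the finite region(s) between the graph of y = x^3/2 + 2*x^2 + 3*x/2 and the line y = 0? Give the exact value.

The curve meets the x-axis where x^3/2 + 2*x^2 + 3*x/2 = 0, i.e. x*(x + 1)*(x + 3)/2 = 0, at x = -3, -1, 0.
On [-3, -1] the curve lies above the axis; ∫[-3,-1] (x^3/2 + 2*x^2 + 3*x/2) dx = 4/3, giving area 4/3.
On [-1, 0] the curve lies below the axis; ∫[-1,0] (x^3/2 + 2*x^2 + 3*x/2) dx = -5/24, giving area 5/24.
Total area = 4/3 + 5/24 = 37/24.

37/24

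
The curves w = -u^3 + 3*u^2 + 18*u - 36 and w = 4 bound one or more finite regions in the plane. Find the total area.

Set the curves equal: -u^3 + 3*u^2 + 18*u - 36 = 4, so -u^3 + 3*u^2 + 18*u - 40 = 0, which factors as -(u - 5)*(u - 2)*(u + 4) = 0. The curves meet at u = -4, 2, 5.
On [-4, 2], w = 4 is on top; that piece has area ∫[-4,2] (-(-u^3 + 3*u^2 + 18*u - 40)) du = 216.
On [2, 5], w = -u^3 + 3*u^2 + 18*u - 36 is on top; that piece has area ∫[2,5] (-u^3 + 3*u^2 + 18*u - 40) du = 135/4.
Total enclosed area = 216 + 135/4 = 999/4.

999/4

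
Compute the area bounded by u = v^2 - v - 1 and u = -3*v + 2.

Both boundary curves give u as a function of v, so integrate with respect to v. Setting them equal: v^2 + 2*v - 3 = 0, i.e. (v - 1)*(v + 3) = 0, so they meet at v = -3, 1.
For v in [-3, 1], u = v^2 - v - 1 is on the left; area = ∫[-3,1] (-(v^2 + 2*v - 3)) dv = 32/3.

32/3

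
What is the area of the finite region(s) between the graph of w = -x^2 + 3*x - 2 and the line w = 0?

1/6

The curve meets the x-axis where -x^2 + 3*x - 2 = 0, i.e. -(x - 2)*(x - 1) = 0, at x = 1, 2.
On [1, 2] the curve lies above the axis; ∫[1,2] (-x^2 + 3*x - 2) dx = 1/6, giving area 1/6.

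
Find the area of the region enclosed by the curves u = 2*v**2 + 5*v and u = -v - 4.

1/3

Both boundary curves give u as a function of v, so integrate with respect to v. Setting them equal: 2*v**2 + 6*v + 4 = 0, i.e. 2*(v + 1)*(v + 2) = 0, so they meet at v = -2, -1.
For v in [-2, -1], u = 2*v**2 + 5*v is on the left; area = ∫[-2,-1] (-(2*v**2 + 6*v + 4)) dv = 1/3.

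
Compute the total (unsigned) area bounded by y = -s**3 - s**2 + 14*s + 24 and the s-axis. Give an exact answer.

1741/12

The curve meets the s-axis where -s**3 - s**2 + 14*s + 24 = 0, i.e. -(s - 4)*(s + 2)*(s + 3) = 0, at s = -3, -2, 4.
On [-3, -2] the curve lies below the axis; ∫[-3,-2] (-s**3 - s**2 + 14*s + 24) ds = -13/12, giving area 13/12.
On [-2, 4] the curve lies above the axis; ∫[-2,4] (-s**3 - s**2 + 14*s + 24) ds = 144, giving area 144.
Total area = 13/12 + 144 = 1741/12.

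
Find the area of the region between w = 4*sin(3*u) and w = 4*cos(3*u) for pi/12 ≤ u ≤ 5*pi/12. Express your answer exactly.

On [pi/12, 5*pi/12], (4*sin(3*u)) - (4*cos(3*u)) = 4*sin(3*u) - 4*cos(3*u) is ≥ 0 throughout, so the area is a single integral of |4*sin(3*u) - 4*cos(3*u)|.
∫[pi/12,5*pi/12] (4*sin(3*u) - 4*cos(3*u)) du = 8*sqrt(2)/3.

8*sqrt(2)/3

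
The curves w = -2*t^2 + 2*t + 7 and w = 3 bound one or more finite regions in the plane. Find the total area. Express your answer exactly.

Set the curves equal: -2*t^2 + 2*t + 7 = 3, so -2*t^2 + 2*t + 4 = 0, which factors as -2*(t - 2)*(t + 1) = 0. The curves meet at t = -1, 2.
On [-1, 2], w = -2*t^2 + 2*t + 7 is on top; that piece has area ∫[-1,2] (-2*t^2 + 2*t + 4) dt = 9.

9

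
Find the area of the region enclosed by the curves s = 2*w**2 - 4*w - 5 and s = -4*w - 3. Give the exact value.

8/3

Both boundary curves give s as a function of w, so integrate with respect to w. Setting them equal: 2*w**2 - 2 = 0, i.e. 2*(w - 1)*(w + 1) = 0, so they meet at w = -1, 1.
For w in [-1, 1], s = 2*w**2 - 4*w - 5 is on the left; area = ∫[-1,1] (-(2*w**2 - 2)) dw = 8/3.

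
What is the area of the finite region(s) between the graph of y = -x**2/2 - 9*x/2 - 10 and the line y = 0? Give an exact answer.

The curve meets the x-axis where -x**2/2 - 9*x/2 - 10 = 0, i.e. -(x + 4)*(x + 5)/2 = 0, at x = -5, -4.
On [-5, -4] the curve lies above the axis; ∫[-5,-4] (-x**2/2 - 9*x/2 - 10) dx = 1/12, giving area 1/12.

1/12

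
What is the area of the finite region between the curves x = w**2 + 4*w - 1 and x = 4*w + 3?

Both boundary curves give x as a function of w, so integrate with respect to w. Setting them equal: w**2 - 4 = 0, i.e. (w - 2)*(w + 2) = 0, so they meet at w = -2, 2.
For w in [-2, 2], x = w**2 + 4*w - 1 is on the left; area = ∫[-2,2] (-(w**2 - 4)) dw = 32/3.

32/3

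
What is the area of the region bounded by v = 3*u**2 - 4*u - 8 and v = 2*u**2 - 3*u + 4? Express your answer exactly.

343/6

Set the curves equal: 3*u**2 - 4*u - 8 = 2*u**2 - 3*u + 4, so u**2 - u - 12 = 0, which factors as (u - 4)*(u + 3) = 0. The curves meet at u = -3, 4.
On [-3, 4], v = 2*u**2 - 3*u + 4 is on top; that piece has area ∫[-3,4] (-(u**2 - u - 12)) du = 343/6.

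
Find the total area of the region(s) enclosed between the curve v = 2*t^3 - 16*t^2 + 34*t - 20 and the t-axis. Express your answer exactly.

The curve meets the t-axis where 2*t^3 - 16*t^2 + 34*t - 20 = 0, i.e. 2*(t - 5)*(t - 2)*(t - 1) = 0, at t = 1, 2, 5.
On [1, 2] the curve lies above the axis; ∫[1,2] (2*t^3 - 16*t^2 + 34*t - 20) dt = 7/6, giving area 7/6.
On [2, 5] the curve lies below the axis; ∫[2,5] (2*t^3 - 16*t^2 + 34*t - 20) dt = -45/2, giving area 45/2.
Total area = 7/6 + 45/2 = 71/3.

71/3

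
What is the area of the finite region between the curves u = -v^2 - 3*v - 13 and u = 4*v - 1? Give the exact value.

Both boundary curves give u as a function of v, so integrate with respect to v. Setting them equal: -v^2 - 7*v - 12 = 0, i.e. -(v + 3)*(v + 4) = 0, so they meet at v = -4, -3.
For v in [-4, -3], u = -v^2 - 3*v - 13 is on the right; area = ∫[-4,-3] (-v^2 - 7*v - 12) dv = 1/6.

1/6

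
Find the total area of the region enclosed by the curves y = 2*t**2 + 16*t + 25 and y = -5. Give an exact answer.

8/3

Set the curves equal: 2*t**2 + 16*t + 25 = -5, so 2*t**2 + 16*t + 30 = 0, which factors as 2*(t + 3)*(t + 5) = 0. The curves meet at t = -5, -3.
On [-5, -3], y = -5 is on top; that piece has area ∫[-5,-3] (-(2*t**2 + 16*t + 30)) dt = 8/3.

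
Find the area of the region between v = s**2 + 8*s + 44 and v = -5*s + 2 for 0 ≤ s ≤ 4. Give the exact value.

880/3

On [0, 4], (s**2 + 8*s + 44) - (-5*s + 2) = s**2 + 13*s + 42 is ≥ 0 throughout, so the area is a single integral of |s**2 + 13*s + 42|.
∫[0,4] (s**2 + 13*s + 42) ds = 880/3.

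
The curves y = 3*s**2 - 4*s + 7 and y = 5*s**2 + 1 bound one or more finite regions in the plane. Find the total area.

64/3

Set the curves equal: 3*s**2 - 4*s + 7 = 5*s**2 + 1, so -2*s**2 - 4*s + 6 = 0, which factors as -2*(s - 1)*(s + 3) = 0. The curves meet at s = -3, 1.
On [-3, 1], y = 3*s**2 - 4*s + 7 is on top; that piece has area ∫[-3,1] (-2*s**2 - 4*s + 6) ds = 64/3.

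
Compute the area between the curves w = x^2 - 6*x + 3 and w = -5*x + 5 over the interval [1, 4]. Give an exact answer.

The difference (x^2 - 6*x + 3) - (-5*x + 5) = x^2 - x - 2 changes sign at x = 2 inside [1, 4], so split the integral there.
∫[1,2] (x^2 - x - 2) dx = -7/6; the area of that piece is 7/6.
∫[2,4] (x^2 - x - 2) dx = 26/3.
Total area = 7/6 + 26/3 = 59/6.

59/6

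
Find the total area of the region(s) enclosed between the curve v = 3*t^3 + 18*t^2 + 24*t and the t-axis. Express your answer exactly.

The curve meets the t-axis where 3*t^3 + 18*t^2 + 24*t = 0, i.e. 3*t*(t + 2)*(t + 4) = 0, at t = -4, -2, 0.
On [-4, -2] the curve lies above the axis; ∫[-4,-2] (3*t^3 + 18*t^2 + 24*t) dt = 12, giving area 12.
On [-2, 0] the curve lies below the axis; ∫[-2,0] (3*t^3 + 18*t^2 + 24*t) dt = -12, giving area 12.
Total area = 12 + 12 = 24.

24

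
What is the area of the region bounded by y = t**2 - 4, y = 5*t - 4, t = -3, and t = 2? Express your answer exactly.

The difference (t**2 - 4) - (5*t - 4) = t**2 - 5*t changes sign at t = 0 inside [-3, 2], so split the integral there.
∫[-3,0] (t**2 - 5*t) dt = 63/2.
∫[0,2] (t**2 - 5*t) dt = -22/3; the area of that piece is 22/3.
Total area = 63/2 + 22/3 = 233/6.

233/6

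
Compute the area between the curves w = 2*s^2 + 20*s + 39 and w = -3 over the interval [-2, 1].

102

On [-2, 1], (2*s^2 + 20*s + 39) - (-3) = 2*s^2 + 20*s + 42 is ≥ 0 throughout, so the area is a single integral of |2*s^2 + 20*s + 42|.
∫[-2,1] (2*s^2 + 20*s + 42) ds = 102.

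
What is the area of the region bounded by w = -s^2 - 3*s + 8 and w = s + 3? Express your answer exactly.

36

Set the curves equal: -s^2 - 3*s + 8 = s + 3, so -s^2 - 4*s + 5 = 0, which factors as -(s - 1)*(s + 5) = 0. The curves meet at s = -5, 1.
On [-5, 1], w = -s^2 - 3*s + 8 is on top; that piece has area ∫[-5,1] (-s^2 - 4*s + 5) ds = 36.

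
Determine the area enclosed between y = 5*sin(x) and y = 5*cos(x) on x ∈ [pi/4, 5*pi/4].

On [pi/4, 5*pi/4], (5*sin(x)) - (5*cos(x)) = 5*sin(x) - 5*cos(x) is ≥ 0 throughout, so the area is a single integral of |5*sin(x) - 5*cos(x)|.
∫[pi/4,5*pi/4] (5*sin(x) - 5*cos(x)) dx = 10*sqrt(2).

10*sqrt(2)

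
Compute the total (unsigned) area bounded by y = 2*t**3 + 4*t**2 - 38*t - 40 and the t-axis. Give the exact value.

2521/6

The curve meets the t-axis where 2*t**3 + 4*t**2 - 38*t - 40 = 0, i.e. 2*(t - 4)*(t + 1)*(t + 5) = 0, at t = -5, -1, 4.
On [-5, -1] the curve lies above the axis; ∫[-5,-1] (2*t**3 + 4*t**2 - 38*t - 40) dt = 448/3, giving area 448/3.
On [-1, 4] the curve lies below the axis; ∫[-1,4] (2*t**3 + 4*t**2 - 38*t - 40) dt = -1625/6, giving area 1625/6.
Total area = 448/3 + 1625/6 = 2521/6.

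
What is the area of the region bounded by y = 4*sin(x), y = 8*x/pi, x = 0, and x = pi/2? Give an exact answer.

4 - pi

On [0, pi/2], (4*sin(x)) - (8*x/pi) = -8*x/pi + 4*sin(x) is ≥ 0 throughout, so the area is a single integral of |-8*x/pi + 4*sin(x)|.
∫[0,pi/2] (-8*x/pi + 4*sin(x)) dx = 4 - pi.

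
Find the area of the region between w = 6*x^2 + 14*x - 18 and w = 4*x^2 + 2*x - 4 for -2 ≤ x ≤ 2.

The difference (6*x^2 + 14*x - 18) - (4*x^2 + 2*x - 4) = 2*x^2 + 12*x - 14 changes sign at x = 1 inside [-2, 2], so split the integral there.
∫[-2,1] (2*x^2 + 12*x - 14) dx = -54; the area of that piece is 54.
∫[1,2] (2*x^2 + 12*x - 14) dx = 26/3.
Total area = 54 + 26/3 = 188/3.

188/3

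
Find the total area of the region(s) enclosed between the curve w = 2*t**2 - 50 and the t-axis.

1000/3

The curve meets the t-axis where 2*t**2 - 50 = 0, i.e. 2*(t - 5)*(t + 5) = 0, at t = -5, 5.
On [-5, 5] the curve lies below the axis; ∫[-5,5] (2*t**2 - 50) dt = -1000/3, giving area 1000/3.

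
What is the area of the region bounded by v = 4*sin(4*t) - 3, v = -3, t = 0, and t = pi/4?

2

On [0, pi/4], (4*sin(4*t) - 3) - (-3) = 4*sin(4*t) is ≥ 0 throughout, so the area is a single integral of |4*sin(4*t)|.
∫[0,pi/4] (4*sin(4*t)) dt = 2.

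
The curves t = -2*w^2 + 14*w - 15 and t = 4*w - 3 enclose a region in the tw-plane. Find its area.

1/3

Both boundary curves give t as a function of w, so integrate with respect to w. Setting them equal: -2*w^2 + 10*w - 12 = 0, i.e. -2*(w - 3)*(w - 2) = 0, so they meet at w = 2, 3.
For w in [2, 3], t = -2*w^2 + 14*w - 15 is on the right; area = ∫[2,3] (-2*w^2 + 10*w - 12) dw = 1/3.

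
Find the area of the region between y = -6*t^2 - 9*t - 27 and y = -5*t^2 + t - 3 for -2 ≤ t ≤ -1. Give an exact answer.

34/3

On [-2, -1], (-6*t^2 - 9*t - 27) - (-5*t^2 + t - 3) = -t^2 - 10*t - 24 is ≤ 0 throughout, so the area is a single integral of |-t^2 - 10*t - 24|.
∫[-2,-1] (-t^2 - 10*t - 24) dt = -34/3; the area of that piece is 34/3.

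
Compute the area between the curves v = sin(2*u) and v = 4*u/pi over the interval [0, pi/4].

1/2 - pi/8

On [0, pi/4], (sin(2*u)) - (4*u/pi) = -4*u/pi + sin(2*u) is ≥ 0 throughout, so the area is a single integral of |-4*u/pi + sin(2*u)|.
∫[0,pi/4] (-4*u/pi + sin(2*u)) du = 1/2 - pi/8.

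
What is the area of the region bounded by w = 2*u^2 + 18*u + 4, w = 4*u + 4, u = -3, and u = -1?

116/3

On [-3, -1], (2*u^2 + 18*u + 4) - (4*u + 4) = 2*u^2 + 14*u is ≤ 0 throughout, so the area is a single integral of |2*u^2 + 14*u|.
∫[-3,-1] (2*u^2 + 14*u) du = -116/3; the area of that piece is 116/3.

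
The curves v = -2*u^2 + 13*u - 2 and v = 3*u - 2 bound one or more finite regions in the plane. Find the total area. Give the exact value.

Set the curves equal: -2*u^2 + 13*u - 2 = 3*u - 2, so -2*u^2 + 10*u = 0, which factors as -2*u*(u - 5) = 0. The curves meet at u = 0, 5.
On [0, 5], v = -2*u^2 + 13*u - 2 is on top; that piece has area ∫[0,5] (-2*u^2 + 10*u) du = 125/3.

125/3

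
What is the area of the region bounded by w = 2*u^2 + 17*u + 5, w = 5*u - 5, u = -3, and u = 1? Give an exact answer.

The difference (2*u^2 + 17*u + 5) - (5*u - 5) = 2*u^2 + 12*u + 10 changes sign at u = -1 inside [-3, 1], so split the integral there.
∫[-3,-1] (2*u^2 + 12*u + 10) du = -32/3; the area of that piece is 32/3.
∫[-1,1] (2*u^2 + 12*u + 10) du = 64/3.
Total area = 32/3 + 64/3 = 32.

32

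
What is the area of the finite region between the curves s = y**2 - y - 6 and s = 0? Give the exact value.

125/6

Both boundary curves give s as a function of y, so integrate with respect to y. Setting them equal: y**2 - y - 6 = 0, i.e. (y - 3)*(y + 2) = 0, so they meet at y = -2, 3.
For y in [-2, 3], s = y**2 - y - 6 is on the left; area = ∫[-2,3] (-(y**2 - y - 6)) dy = 125/6.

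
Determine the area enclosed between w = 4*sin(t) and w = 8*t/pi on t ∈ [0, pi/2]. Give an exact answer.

4 - pi

On [0, pi/2], (4*sin(t)) - (8*t/pi) = -8*t/pi + 4*sin(t) is ≥ 0 throughout, so the area is a single integral of |-8*t/pi + 4*sin(t)|.
∫[0,pi/2] (-8*t/pi + 4*sin(t)) dt = 4 - pi.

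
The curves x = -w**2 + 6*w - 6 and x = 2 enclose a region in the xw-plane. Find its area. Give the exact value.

Both boundary curves give x as a function of w, so integrate with respect to w. Setting them equal: -w**2 + 6*w - 8 = 0, i.e. -(w - 4)*(w - 2) = 0, so they meet at w = 2, 4.
For w in [2, 4], x = -w**2 + 6*w - 6 is on the right; area = ∫[2,4] (-w**2 + 6*w - 8) dw = 4/3.

4/3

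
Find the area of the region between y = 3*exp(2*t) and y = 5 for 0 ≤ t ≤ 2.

The difference (3*exp(2*t)) - (5) = 3*exp(2*t) - 5 changes sign at t = -log(3)/2 + log(5)/2 inside [0, 2], so split the integral there.
∫[0,-log(3)/2 + log(5)/2] (3*exp(2*t) - 5) dt = log(9*sqrt(15)/125) + 1; the area of that piece is -1 + log(25*sqrt(15)/27).
∫[-log(3)/2 + log(5)/2,2] (3*exp(2*t) - 5) dt = -25/2 - 5*log(3)/2 + 5*log(5)/2 + 3*exp(4)/2.
Total area = (-1 + log(25*sqrt(15)/27)) + (-25/2 - 5*log(3)/2 + 5*log(5)/2 + 3*exp(4)/2) = -27/2 - 11*log(3)/2 + log(15)/2 + 9*log(5)/2 + 3*exp(4)/2.

-27/2 - 11*log(3)/2 + log(15)/2 + 9*log(5)/2 + 3*exp(4)/2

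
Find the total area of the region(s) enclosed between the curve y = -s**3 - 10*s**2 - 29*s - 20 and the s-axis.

71/6

The curve meets the s-axis where -s**3 - 10*s**2 - 29*s - 20 = 0, i.e. -(s + 1)*(s + 4)*(s + 5) = 0, at s = -5, -4, -1.
On [-5, -4] the curve lies below the axis; ∫[-5,-4] (-s**3 - 10*s**2 - 29*s - 20) ds = -7/12, giving area 7/12.
On [-4, -1] the curve lies above the axis; ∫[-4,-1] (-s**3 - 10*s**2 - 29*s - 20) ds = 45/4, giving area 45/4.
Total area = 7/12 + 45/4 = 71/6.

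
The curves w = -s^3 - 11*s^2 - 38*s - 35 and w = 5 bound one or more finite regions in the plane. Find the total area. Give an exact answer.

Set the curves equal: -s^3 - 11*s^2 - 38*s - 35 = 5, so -s^3 - 11*s^2 - 38*s - 40 = 0, which factors as -(s + 2)*(s + 4)*(s + 5) = 0. The curves meet at s = -5, -4, -2.
On [-5, -4], w = 5 is on top; that piece has area ∫[-5,-4] (-(-s^3 - 11*s^2 - 38*s - 40)) ds = 5/12.
On [-4, -2], w = -s^3 - 11*s^2 - 38*s - 35 is on top; that piece has area ∫[-4,-2] (-s^3 - 11*s^2 - 38*s - 40) ds = 8/3.
Total enclosed area = 5/12 + 8/3 = 37/12.

37/12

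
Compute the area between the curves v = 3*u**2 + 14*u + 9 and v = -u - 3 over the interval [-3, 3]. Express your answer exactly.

146

The difference (3*u**2 + 14*u + 9) - (-u - 3) = 3*u**2 + 15*u + 12 changes sign at u = -1 inside [-3, 3], so split the integral there.
∫[-3,-1] (3*u**2 + 15*u + 12) du = -10; the area of that piece is 10.
∫[-1,3] (3*u**2 + 15*u + 12) du = 136.
Total area = 10 + 136 = 146.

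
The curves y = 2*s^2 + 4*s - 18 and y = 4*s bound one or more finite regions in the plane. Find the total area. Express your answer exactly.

72

Set the curves equal: 2*s^2 + 4*s - 18 = 4*s, so 2*s^2 - 18 = 0, which factors as 2*(s - 3)*(s + 3) = 0. The curves meet at s = -3, 3.
On [-3, 3], y = 4*s is on top; that piece has area ∫[-3,3] (-(2*s^2 - 18)) ds = 72.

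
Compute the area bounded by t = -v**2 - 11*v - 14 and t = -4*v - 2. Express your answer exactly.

1/6

Both boundary curves give t as a function of v, so integrate with respect to v. Setting them equal: -v**2 - 7*v - 12 = 0, i.e. -(v + 3)*(v + 4) = 0, so they meet at v = -4, -3.
For v in [-4, -3], t = -v**2 - 11*v - 14 is on the right; area = ∫[-4,-3] (-v**2 - 7*v - 12) dv = 1/6.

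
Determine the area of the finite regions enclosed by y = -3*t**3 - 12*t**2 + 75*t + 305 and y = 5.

4019/2

Set the curves equal: -3*t**3 - 12*t**2 + 75*t + 305 = 5, so -3*t**3 - 12*t**2 + 75*t + 300 = 0, which factors as -3*(t - 5)*(t + 4)*(t + 5) = 0. The curves meet at t = -5, -4, 5.
On [-5, -4], y = 5 is on top; that piece has area ∫[-5,-4] (-(-3*t**3 - 12*t**2 + 75*t + 300)) dt = 19/4.
On [-4, 5], y = -3*t**3 - 12*t**2 + 75*t + 305 is on top; that piece has area ∫[-4,5] (-3*t**3 - 12*t**2 + 75*t + 300) dt = 8019/4.
Total enclosed area = 19/4 + 8019/4 = 4019/2.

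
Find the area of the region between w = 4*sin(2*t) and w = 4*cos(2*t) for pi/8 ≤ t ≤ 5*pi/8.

On [pi/8, 5*pi/8], (4*sin(2*t)) - (4*cos(2*t)) = 4*sin(2*t) - 4*cos(2*t) is ≥ 0 throughout, so the area is a single integral of |4*sin(2*t) - 4*cos(2*t)|.
∫[pi/8,5*pi/8] (4*sin(2*t) - 4*cos(2*t)) dt = 4*sqrt(2).

4*sqrt(2)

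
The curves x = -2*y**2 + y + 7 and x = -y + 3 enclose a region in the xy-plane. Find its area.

Both boundary curves give x as a function of y, so integrate with respect to y. Setting them equal: -2*y**2 + 2*y + 4 = 0, i.e. -2*(y - 2)*(y + 1) = 0, so they meet at y = -1, 2.
For y in [-1, 2], x = -2*y**2 + y + 7 is on the right; area = ∫[-1,2] (-2*y**2 + 2*y + 4) dy = 9.

9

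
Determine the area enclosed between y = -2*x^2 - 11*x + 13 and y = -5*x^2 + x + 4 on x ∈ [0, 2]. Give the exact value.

The difference (-2*x^2 - 11*x + 13) - (-5*x^2 + x + 4) = 3*x^2 - 12*x + 9 changes sign at x = 1 inside [0, 2], so split the integral there.
∫[0,1] (3*x^2 - 12*x + 9) dx = 4.
∫[1,2] (3*x^2 - 12*x + 9) dx = -2; the area of that piece is 2.
Total area = 4 + 2 = 6.

6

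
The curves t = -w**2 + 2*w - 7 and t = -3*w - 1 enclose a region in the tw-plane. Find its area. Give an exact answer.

1/6

Both boundary curves give t as a function of w, so integrate with respect to w. Setting them equal: -w**2 + 5*w - 6 = 0, i.e. -(w - 3)*(w - 2) = 0, so they meet at w = 2, 3.
For w in [2, 3], t = -w**2 + 2*w - 7 is on the right; area = ∫[2,3] (-w**2 + 5*w - 6) dw = 1/6.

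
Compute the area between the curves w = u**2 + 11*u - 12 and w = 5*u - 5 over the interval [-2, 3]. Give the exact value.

137/3

The difference (u**2 + 11*u - 12) - (5*u - 5) = u**2 + 6*u - 7 changes sign at u = 1 inside [-2, 3], so split the integral there.
∫[-2,1] (u**2 + 6*u - 7) du = -27; the area of that piece is 27.
∫[1,3] (u**2 + 6*u - 7) du = 56/3.
Total area = 27 + 56/3 = 137/3.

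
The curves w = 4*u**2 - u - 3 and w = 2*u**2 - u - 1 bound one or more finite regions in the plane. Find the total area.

8/3

Set the curves equal: 4*u**2 - u - 3 = 2*u**2 - u - 1, so 2*u**2 - 2 = 0, which factors as 2*(u - 1)*(u + 1) = 0. The curves meet at u = -1, 1.
On [-1, 1], w = 2*u**2 - u - 1 is on top; that piece has area ∫[-1,1] (-(2*u**2 - 2)) du = 8/3.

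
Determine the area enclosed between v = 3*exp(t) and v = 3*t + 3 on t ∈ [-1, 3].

On [-1, 3], (3*exp(t)) - (3*t + 3) = -3*t + 3*exp(t) - 3 is ≥ 0 throughout, so the area is a single integral of |-3*t + 3*exp(t) - 3|.
∫[-1,3] (-3*t + 3*exp(t) - 3) dt = -24 - 3*exp(-1) + 3*exp(3).

-24 - 3*exp(-1) + 3*exp(3)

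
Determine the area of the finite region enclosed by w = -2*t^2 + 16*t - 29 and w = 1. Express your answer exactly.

8/3

Set the curves equal: -2*t^2 + 16*t - 29 = 1, so -2*t^2 + 16*t - 30 = 0, which factors as -2*(t - 5)*(t - 3) = 0. The curves meet at t = 3, 5.
On [3, 5], w = -2*t^2 + 16*t - 29 is on top; that piece has area ∫[3,5] (-2*t^2 + 16*t - 30) dt = 8/3.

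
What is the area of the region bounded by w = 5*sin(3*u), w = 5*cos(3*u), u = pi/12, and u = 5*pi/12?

On [pi/12, 5*pi/12], (5*sin(3*u)) - (5*cos(3*u)) = 5*sin(3*u) - 5*cos(3*u) is ≥ 0 throughout, so the area is a single integral of |5*sin(3*u) - 5*cos(3*u)|.
∫[pi/12,5*pi/12] (5*sin(3*u) - 5*cos(3*u)) du = 10*sqrt(2)/3.

10*sqrt(2)/3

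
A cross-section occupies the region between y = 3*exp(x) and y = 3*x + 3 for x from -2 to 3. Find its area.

On [-2, 3], (3*exp(x)) - (3*x + 3) = -3*x + 3*exp(x) - 3 is ≥ 0 throughout, so the area is a single integral of |-3*x + 3*exp(x) - 3|.
∫[-2,3] (-3*x + 3*exp(x) - 3) dx = -45/2 - 3*exp(-2) + 3*exp(3).

-45/2 - 3*exp(-2) + 3*exp(3)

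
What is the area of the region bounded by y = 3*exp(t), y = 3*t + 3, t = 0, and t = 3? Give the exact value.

On [0, 3], (3*exp(t)) - (3*t + 3) = -3*t + 3*exp(t) - 3 is ≥ 0 throughout, so the area is a single integral of |-3*t + 3*exp(t) - 3|.
∫[0,3] (-3*t + 3*exp(t) - 3) dt = -51/2 + 3*exp(3).

-51/2 + 3*exp(3)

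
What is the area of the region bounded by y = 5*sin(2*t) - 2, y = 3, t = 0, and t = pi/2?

On [0, pi/2], (5*sin(2*t) - 2) - (3) = 5*sin(2*t) - 5 is ≤ 0 throughout, so the area is a single integral of |5*sin(2*t) - 5|.
∫[0,pi/2] (5*sin(2*t) - 5) dt = 5 - 5*pi/2; the area of that piece is -5 + 5*pi/2.

-5 + 5*pi/2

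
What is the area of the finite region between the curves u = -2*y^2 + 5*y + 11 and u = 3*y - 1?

Both boundary curves give u as a function of y, so integrate with respect to y. Setting them equal: -2*y^2 + 2*y + 12 = 0, i.e. -2*(y - 3)*(y + 2) = 0, so they meet at y = -2, 3.
For y in [-2, 3], u = -2*y^2 + 5*y + 11 is on the right; area = ∫[-2,3] (-2*y^2 + 2*y + 12) dy = 125/3.

125/3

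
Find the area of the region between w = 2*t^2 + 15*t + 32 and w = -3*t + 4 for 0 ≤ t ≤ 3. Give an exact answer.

On [0, 3], (2*t^2 + 15*t + 32) - (-3*t + 4) = 2*t^2 + 18*t + 28 is ≥ 0 throughout, so the area is a single integral of |2*t^2 + 18*t + 28|.
∫[0,3] (2*t^2 + 18*t + 28) dt = 183.

183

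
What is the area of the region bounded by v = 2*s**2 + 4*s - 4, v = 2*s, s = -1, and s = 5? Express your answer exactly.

292/3

The difference (2*s**2 + 4*s - 4) - (2*s) = 2*s**2 + 2*s - 4 changes sign at s = 1 inside [-1, 5], so split the integral there.
∫[-1,1] (2*s**2 + 2*s - 4) ds = -20/3; the area of that piece is 20/3.
∫[1,5] (2*s**2 + 2*s - 4) ds = 272/3.
Total area = 20/3 + 272/3 = 292/3.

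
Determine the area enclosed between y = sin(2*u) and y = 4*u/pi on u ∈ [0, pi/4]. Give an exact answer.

On [0, pi/4], (sin(2*u)) - (4*u/pi) = -4*u/pi + sin(2*u) is ≥ 0 throughout, so the area is a single integral of |-4*u/pi + sin(2*u)|.
∫[0,pi/4] (-4*u/pi + sin(2*u)) du = 1/2 - pi/8.

1/2 - pi/8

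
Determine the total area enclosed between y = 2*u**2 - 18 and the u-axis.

The curve meets the u-axis where 2*u**2 - 18 = 0, i.e. 2*(u - 3)*(u + 3) = 0, at u = -3, 3.
On [-3, 3] the curve lies below the axis; ∫[-3,3] (2*u**2 - 18) du = -72, giving area 72.

72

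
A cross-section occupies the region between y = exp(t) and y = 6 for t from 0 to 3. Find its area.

The difference (exp(t)) - (6) = exp(t) - 6 changes sign at t = log(6) inside [0, 3], so split the integral there.
∫[0,log(6)] (exp(t) - 6) dt = 5 - log(46656); the area of that piece is -5 + log(46656).
∫[log(6),3] (exp(t) - 6) dt = -24 + 6*log(6) + exp(3).
Total area = (-5 + log(46656)) + (-24 + 6*log(6) + exp(3)) = -29 + exp(3) + 12*log(6).

-29 + exp(3) + 12*log(6)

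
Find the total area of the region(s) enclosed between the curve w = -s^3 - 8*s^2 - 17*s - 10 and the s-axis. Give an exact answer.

The curve meets the s-axis where -s^3 - 8*s^2 - 17*s - 10 = 0, i.e. -(s + 1)*(s + 2)*(s + 5) = 0, at s = -5, -2, -1.
On [-5, -2] the curve lies below the axis; ∫[-5,-2] (-s^3 - 8*s^2 - 17*s - 10) ds = -45/4, giving area 45/4.
On [-2, -1] the curve lies above the axis; ∫[-2,-1] (-s^3 - 8*s^2 - 17*s - 10) ds = 7/12, giving area 7/12.
Total area = 45/4 + 7/12 = 71/6.

71/6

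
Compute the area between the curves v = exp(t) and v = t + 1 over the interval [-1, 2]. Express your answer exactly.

On [-1, 2], (exp(t)) - (t + 1) = -t + exp(t) - 1 is ≥ 0 throughout, so the area is a single integral of |-t + exp(t) - 1|.
∫[-1,2] (-t + exp(t) - 1) dt = -9/2 - exp(-1) + exp(2).

-9/2 - exp(-1) + exp(2)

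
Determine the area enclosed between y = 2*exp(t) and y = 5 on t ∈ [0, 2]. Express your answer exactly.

-18 - 10*log(2) + 2*exp(2) + 10*log(5)

The difference (2*exp(t)) - (5) = 2*exp(t) - 5 changes sign at t = log(5/2) inside [0, 2], so split the integral there.
∫[0,log(5/2)] (2*exp(t) - 5) dt = log(32/3125) + 3; the area of that piece is -3 + log(3125/32).
∫[log(5/2),2] (2*exp(t) - 5) dt = -15 - 5*log(2) + 5*log(5) + 2*exp(2).
Total area = (-3 + log(3125/32)) + (-15 - 5*log(2) + 5*log(5) + 2*exp(2)) = -18 - 10*log(2) + 2*exp(2) + 10*log(5).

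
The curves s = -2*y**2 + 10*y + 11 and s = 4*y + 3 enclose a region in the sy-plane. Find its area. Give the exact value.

Both boundary curves give s as a function of y, so integrate with respect to y. Setting them equal: -2*y**2 + 6*y + 8 = 0, i.e. -2*(y - 4)*(y + 1) = 0, so they meet at y = -1, 4.
For y in [-1, 4], s = -2*y**2 + 10*y + 11 is on the right; area = ∫[-1,4] (-2*y**2 + 6*y + 8) dy = 125/3.

125/3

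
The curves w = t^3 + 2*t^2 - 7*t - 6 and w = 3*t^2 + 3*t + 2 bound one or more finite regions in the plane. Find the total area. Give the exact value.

443/6

Set the curves equal: t^3 + 2*t^2 - 7*t - 6 = 3*t^2 + 3*t + 2, so t^3 - t^2 - 10*t - 8 = 0, which factors as (t - 4)*(t + 1)*(t + 2) = 0. The curves meet at t = -2, -1, 4.
On [-2, -1], w = t^3 + 2*t^2 - 7*t - 6 is on top; that piece has area ∫[-2,-1] (t^3 - t^2 - 10*t - 8) dt = 11/12.
On [-1, 4], w = 3*t^2 + 3*t + 2 is on top; that piece has area ∫[-1,4] (-(t^3 - t^2 - 10*t - 8)) dt = 875/12.
Total enclosed area = 11/12 + 875/12 = 443/6.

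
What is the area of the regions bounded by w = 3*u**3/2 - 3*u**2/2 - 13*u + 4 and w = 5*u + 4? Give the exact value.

937/8

Set the curves equal: 3*u**3/2 - 3*u**2/2 - 13*u + 4 = 5*u + 4, so 3*u**3/2 - 3*u**2/2 - 18*u = 0, which factors as 3*u*(u - 4)*(u + 3)/2 = 0. The curves meet at u = -3, 0, 4.
On [-3, 0], w = 3*u**3/2 - 3*u**2/2 - 13*u + 4 is on top; that piece has area ∫[-3,0] (3*u**3/2 - 3*u**2/2 - 18*u) du = 297/8.
On [0, 4], w = 5*u + 4 is on top; that piece has area ∫[0,4] (-(3*u**3/2 - 3*u**2/2 - 18*u)) du = 80.
Total enclosed area = 297/8 + 80 = 937/8.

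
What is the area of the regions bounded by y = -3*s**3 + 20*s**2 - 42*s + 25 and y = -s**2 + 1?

37/4

Set the curves equal: -3*s**3 + 20*s**2 - 42*s + 25 = -s**2 + 1, so -3*s**3 + 21*s**2 - 42*s + 24 = 0, which factors as -3*(s - 4)*(s - 2)*(s - 1) = 0. The curves meet at s = 1, 2, 4.
On [1, 2], y = -s**2 + 1 is on top; that piece has area ∫[1,2] (-(-3*s**3 + 21*s**2 - 42*s + 24)) ds = 5/4.
On [2, 4], y = -3*s**3 + 20*s**2 - 42*s + 25 is on top; that piece has area ∫[2,4] (-3*s**3 + 21*s**2 - 42*s + 24) ds = 8.
Total enclosed area = 5/4 + 8 = 37/4.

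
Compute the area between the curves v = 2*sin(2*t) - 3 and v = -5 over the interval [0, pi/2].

2 + pi

On [0, pi/2], (2*sin(2*t) - 3) - (-5) = 2*sin(2*t) + 2 is ≥ 0 throughout, so the area is a single integral of |2*sin(2*t) + 2|.
∫[0,pi/2] (2*sin(2*t) + 2) dt = 2 + pi.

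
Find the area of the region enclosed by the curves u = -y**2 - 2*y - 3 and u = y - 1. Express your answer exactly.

1/6

Both boundary curves give u as a function of y, so integrate with respect to y. Setting them equal: -y**2 - 3*y - 2 = 0, i.e. -(y + 1)*(y + 2) = 0, so they meet at y = -2, -1.
For y in [-2, -1], u = -y**2 - 2*y - 3 is on the right; area = ∫[-2,-1] (-y**2 - 3*y - 2) dy = 1/6.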